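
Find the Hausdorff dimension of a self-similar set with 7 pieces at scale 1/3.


For a self-similar set with N copies scaled by 1/r:
dim_H = log(N)/log(r) = log(7)/log(3)
= 1.94591/1.098612
= 1.771244


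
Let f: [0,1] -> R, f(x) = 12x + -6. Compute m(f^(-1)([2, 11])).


f^(-1)([2, 11]) = {x : 2 <= 12x + -6 <= 11}
Solving: (2 - -6)/12 <= x <= (11 - -6)/12
= [0.666667, 1.416667]
Intersecting with [0,1]: [0.666667, 1]
Measure = 1 - 0.666667 = 0.333333


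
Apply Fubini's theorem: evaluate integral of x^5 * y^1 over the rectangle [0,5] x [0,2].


By Fubini's theorem, the double integral factors as a product of single integrals:
Step 1: integral_0^5 x^5 dx = [x^6/6] from 0 to 5
     = 5^6/6 = 2604.166667
Step 2: integral_0^2 y^1 dy = [y^2/2] from 0 to 2
     = 2^2/2 = 2
Step 3: Double integral = 2604.166667 * 2 = 5208.333333


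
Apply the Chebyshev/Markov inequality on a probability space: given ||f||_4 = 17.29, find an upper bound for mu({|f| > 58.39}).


Chebyshev/Markov inequality: mu(|f| > eps) <= (||f||_p / eps)^p
Step 1: ||f||_4 / eps = 17.29 / 58.39 = 0.296112
Step 2: Raise to power p = 4:
  (0.296112)^4 = 0.007688
Step 3: Therefore mu(|f| > 58.39) <= 0.007688


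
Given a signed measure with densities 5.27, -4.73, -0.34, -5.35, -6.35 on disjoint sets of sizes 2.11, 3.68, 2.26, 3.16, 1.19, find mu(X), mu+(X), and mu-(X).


Step 1: Compute signed measure on each set:
  Set 1: 5.27 * 2.11 = 11.1197
  Set 2: -4.73 * 3.68 = -17.4064
  Set 3: -0.34 * 2.26 = -0.7684
  Set 4: -5.35 * 3.16 = -16.906
  Set 5: -6.35 * 1.19 = -7.5565
Step 2: Total signed measure = (11.1197) + (-17.4064) + (-0.7684) + (-16.906) + (-7.5565)
     = -31.5176
Step 3: Positive part mu+(X) = sum of positive contributions = 11.1197
Step 4: Negative part mu-(X) = |sum of negative contributions| = 42.6373


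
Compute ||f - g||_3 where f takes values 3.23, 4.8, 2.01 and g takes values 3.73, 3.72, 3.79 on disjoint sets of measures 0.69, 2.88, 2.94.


Step 1: Compute differences f_i - g_i:
  3.23 - 3.73 = -0.5
  4.8 - 3.72 = 1.08
  2.01 - 3.79 = -1.78
Step 2: Compute |diff|^3 * measure for each set:
  |-0.5|^3 * 0.69 = 0.125 * 0.69 = 0.08625
  |1.08|^3 * 2.88 = 1.259712 * 2.88 = 3.627971
  |-1.78|^3 * 2.94 = 5.639752 * 2.94 = 16.580871
Step 3: Sum = 20.295091
Step 4: ||f-g||_3 = (20.295091)^(1/3) = 2.727703


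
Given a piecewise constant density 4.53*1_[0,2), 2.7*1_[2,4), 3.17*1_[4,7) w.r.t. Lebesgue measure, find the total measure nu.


Integrate each piece of the Radon-Nikodym derivative:
Step 1: integral_0^2 4.53 dx = 4.53*(2-0) = 4.53*2 = 9.06
Step 2: integral_2^4 2.7 dx = 2.7*(4-2) = 2.7*2 = 5.4
Step 3: integral_4^7 3.17 dx = 3.17*(7-4) = 3.17*3 = 9.51
Total: 9.06 + 5.4 + 9.51 = 23.97


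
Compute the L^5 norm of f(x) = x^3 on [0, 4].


Step 1: ||f||_5 = (integral_0^4 |x^3|^5 dx)^(1/5)
     = (integral_0^4 x^15 dx)^(1/5)
Step 2: integral_0^4 x^15 dx = [x^16/(16)] from 0 to 4 = 4^16/16
     = 4294967296/16 = 2.684355e+08
Step 3: ||f||_5 = (2.684355e+08)^(1/5) = 48.50293


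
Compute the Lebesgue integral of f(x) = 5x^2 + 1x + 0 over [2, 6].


The Lebesgue integral of a Riemann-integrable function agrees with the Riemann integral.
Antiderivative F(x) = (5/3)x^3 + (1/2)x^2 + 0x
F(6) = (5/3)*6^3 + (1/2)*6^2 + 0*6
     = (5/3)*216 + (1/2)*36 + 0*6
     = 360 + 18 + 0
     = 378
F(2) = 15.333333
Integral = F(6) - F(2) = 378 - 15.333333 = 362.666667


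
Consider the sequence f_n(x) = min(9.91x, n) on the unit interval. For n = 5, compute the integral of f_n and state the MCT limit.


f(x) = 9.91x on [0,1]; f_n(x) = min(9.91x, n). At n = 5:
Step 1: f(x) reaches 5 at x = 5/9.91 = 0.504541
Step 2: integral(f_5) = integral(9.91x, 0, 0.504541) + integral(5, 0.504541, 1)
       = 9.91*0.504541^2/2 + 5*(1 - 0.504541)
       = 1.261352 + 2.477296
       = 3.738648
Step 3: As n -> infinity, f_n increases to f, so by MCT integral(f_n) -> integral(f) = 9.91/2 = 4.955.
Convergence: integral(f_5) = 3.738648 -> 4.955 as n -> infinity


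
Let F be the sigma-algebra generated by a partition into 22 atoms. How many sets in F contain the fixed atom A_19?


Each element of F is a union of some subset S of the 22 atoms.
The element contains A_19 iff A_19 is in S.
So we count subsets S of {A_1,...,A_22} with A_19 in S: choose freely among the other 21 atoms.
Count = 2^(22-1) = 2^21 = 2097152.


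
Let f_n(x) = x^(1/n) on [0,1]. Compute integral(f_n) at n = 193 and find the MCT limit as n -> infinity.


At n = 193: f_193(x) = x^(1/193).
Step 1: integral(x^(1/193), 0, 1) = [x^(1/193+1) / (1/193+1)] from 0 to 1
     = 1 / (1/193 + 1) = 1 / ((193+1)/193) = 193/(193+1)
     = 193/194 = 0.994845
Step 2: As n -> infinity, f_n(x) = x^(1/n) -> 1 for x in (0,1], and f_n is increasing in n.
By MCT, lim_n integral(f_n) = integral(lim_n f_n) = integral(1, 0, 1) = 1.
Step 3: Verify convergence: 193/194 = 0.994845 -> 1


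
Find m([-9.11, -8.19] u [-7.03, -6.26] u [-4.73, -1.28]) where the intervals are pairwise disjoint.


For pairwise disjoint intervals, m(union) = sum of lengths.
= (-8.19 - -9.11) + (-6.26 - -7.03) + (-1.28 - -4.73)
= 0.92 + 0.77 + 3.45
= 5.14


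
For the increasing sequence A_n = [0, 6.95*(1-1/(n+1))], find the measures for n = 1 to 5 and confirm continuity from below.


By continuity of measure from below: if A_n increases to A, then m(A_n) -> m(A).
Here A = [0, 6.95], so m(A) = 6.95
Step 1: a_1 = 6.95*(1 - 1/2) = 3.475, m(A_1) = 3.475
Step 2: a_2 = 6.95*(1 - 1/3) = 4.6333, m(A_2) = 4.6333
Step 3: a_3 = 6.95*(1 - 1/4) = 5.2125, m(A_3) = 5.2125
Step 4: a_4 = 6.95*(1 - 1/5) = 5.56, m(A_4) = 5.56
Step 5: a_5 = 6.95*(1 - 1/6) = 5.7917, m(A_5) = 5.7917
Limit: m(A_n) -> m([0,6.95]) = 6.95


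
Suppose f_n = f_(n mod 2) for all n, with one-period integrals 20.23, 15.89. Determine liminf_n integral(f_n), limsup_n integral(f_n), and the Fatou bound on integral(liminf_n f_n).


The sequence (integral(f_n)) is periodic with period 2, repeating the values 20.23, 15.89 indefinitely.
Step 1: For a periodic sequence, every tail (a_m, a_(m+1), ...) contains all 2 period values infinitely often.
Step 2: Hence inf of every tail = min of the period values = min(20.23, 15.89) = 15.89.
        liminf_n integral(f_n) = sup over m of (inf of tail from m) = 15.89.
Step 3: Similarly sup of every tail = max of the period values = 20.23.
        limsup_n integral(f_n) = 20.23.
Step 4: Fatou's lemma: integral(liminf_n f_n) <= liminf_n integral(f_n) = 15.89.
        So the integral of the pointwise liminf is at most 15.89.


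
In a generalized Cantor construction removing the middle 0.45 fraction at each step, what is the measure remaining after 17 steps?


Step 1: At each step, fraction remaining = 1 - 0.45 = 0.55
Step 2: After 17 steps, measure = (0.55)^17
Result = 3.856255e-05


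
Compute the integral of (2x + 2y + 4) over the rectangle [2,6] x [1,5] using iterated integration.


By Fubini, integrate in x first, then y.
Step 1: Fix y, integrate over x in [2,6]:
  integral(2x + 2y + 4, x=2..6)
  = 2*(6^2 - 2^2)/2 + (2y + 4)*(6 - 2)
  = 32 + (2y + 4)*4
  = 32 + 8y + 16
  = 48 + 8y
Step 2: Integrate over y in [1,5]:
  integral(48 + 8y, y=1..5)
  = 48*4 + 8*(5^2 - 1^2)/2
  = 192 + 96
  = 288


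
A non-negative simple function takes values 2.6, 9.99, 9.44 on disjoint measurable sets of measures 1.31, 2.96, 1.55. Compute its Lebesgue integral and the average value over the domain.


Step 1: Integral = sum(value_i * measure_i)
= 2.6*1.31 + 9.99*2.96 + 9.44*1.55
= 3.406 + 29.5704 + 14.632
= 47.6084
Step 2: Total measure of domain = 1.31 + 2.96 + 1.55 = 5.82
Step 3: Average value = 47.6084 / 5.82 = 8.180137


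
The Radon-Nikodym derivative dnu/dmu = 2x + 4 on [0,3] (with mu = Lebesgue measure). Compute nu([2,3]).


nu(A) = integral_A (dnu/dmu) dmu = integral_2^3 (2x + 4) dx
Step 1: Antiderivative F(x) = (2/2)x^2 + 4x
Step 2: F(3) = (2/2)*3^2 + 4*3 = 9 + 12 = 21
Step 3: F(2) = (2/2)*2^2 + 4*2 = 4 + 8 = 12
Step 4: nu([2,3]) = F(3) - F(2) = 21 - 12 = 9


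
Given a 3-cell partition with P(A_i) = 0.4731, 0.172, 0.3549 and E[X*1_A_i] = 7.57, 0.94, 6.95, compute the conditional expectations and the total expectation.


For each cell A_i: E[X|A_i] = E[X*1_A_i] / P(A_i)
Step 1: E[X|A_1] = 7.57 / 0.4731 = 16.000845
Step 2: E[X|A_2] = 0.94 / 0.172 = 5.465116
Step 3: E[X|A_3] = 6.95 / 0.3549 = 19.582981
Verification: E[X] = sum E[X*1_A_i] = 7.57 + 0.94 + 6.95 = 15.46


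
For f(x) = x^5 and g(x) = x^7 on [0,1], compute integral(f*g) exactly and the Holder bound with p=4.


Step 1: Exact integral of f*g = integral(x^12, 0, 1) = 1/13
     = 0.076923
Step 2: Holder bound with p=4, q=1.333333:
  ||f||_p = (integral x^20 dx)^(1/4) = (1/21)^(1/4) = 0.467138
  ||g||_q = (integral x^9.333333 dx)^(1/1.333333) = (1/10.333333)^(1/1.333333) = 0.173508
Step 3: Holder bound = ||f||_p * ||g||_q = 0.467138 * 0.173508 = 0.081052
Verification: 0.076923 <= 0.081052 (Holder holds)


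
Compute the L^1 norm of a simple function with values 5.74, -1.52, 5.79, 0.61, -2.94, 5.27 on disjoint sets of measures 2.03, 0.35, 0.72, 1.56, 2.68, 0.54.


Step 1: Compute |f_i|^1 for each value:
  |5.74|^1 = 5.74
  |-1.52|^1 = 1.52
  |5.79|^1 = 5.79
  |0.61|^1 = 0.61
  |-2.94|^1 = 2.94
  |5.27|^1 = 5.27
Step 2: Multiply by measures and sum:
  5.74 * 2.03 = 11.6522
  1.52 * 0.35 = 0.532
  5.79 * 0.72 = 4.1688
  0.61 * 1.56 = 0.9516
  2.94 * 2.68 = 7.8792
  5.27 * 0.54 = 2.8458
Sum = 11.6522 + 0.532 + 4.1688 + 0.9516 + 7.8792 + 2.8458 = 28.0296
Step 3: Take the p-th root:
||f||_1 = (28.0296)^(1/1) = 28.0296


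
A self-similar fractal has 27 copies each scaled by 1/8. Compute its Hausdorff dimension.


For a self-similar set with N copies scaled by 1/r:
dim_H = log(N)/log(r) = log(27)/log(8)
= 3.295837/2.079442
= 1.584963


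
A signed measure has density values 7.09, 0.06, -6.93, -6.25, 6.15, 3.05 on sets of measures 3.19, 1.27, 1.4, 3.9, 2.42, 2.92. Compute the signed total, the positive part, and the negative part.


Step 1: Compute signed measure on each set:
  Set 1: 7.09 * 3.19 = 22.6171
  Set 2: 0.06 * 1.27 = 0.0762
  Set 3: -6.93 * 1.4 = -9.702
  Set 4: -6.25 * 3.9 = -24.375
  Set 5: 6.15 * 2.42 = 14.883
  Set 6: 3.05 * 2.92 = 8.906
Step 2: Total signed measure = (22.6171) + (0.0762) + (-9.702) + (-24.375) + (14.883) + (8.906)
     = 12.4053
Step 3: Positive part mu+(X) = sum of positive contributions = 46.4823
Step 4: Negative part mu-(X) = |sum of negative contributions| = 34.077


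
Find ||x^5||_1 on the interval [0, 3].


Step 1: ||f||_1 = (integral_0^3 |x^5|^1 dx)^(1/1)
     = (integral_0^3 x^5 dx)^(1/1)
Step 2: integral_0^3 x^5 dx = [x^6/(6)] from 0 to 3 = 3^6/6
     = 729/6 = 121.5
Step 3: ||f||_1 = (121.5)^(1/1) = 121.5


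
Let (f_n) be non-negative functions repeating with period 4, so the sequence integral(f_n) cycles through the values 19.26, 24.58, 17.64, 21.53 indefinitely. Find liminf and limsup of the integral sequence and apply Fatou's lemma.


The sequence (integral(f_n)) is periodic with period 4, repeating the values 19.26, 24.58, 17.64, 21.53 indefinitely.
Step 1: For a periodic sequence, every tail (a_m, a_(m+1), ...) contains all 4 period values infinitely often.
Step 2: Hence inf of every tail = min of the period values = min(19.26, 24.58, 17.64, 21.53) = 17.64.
        liminf_n integral(f_n) = sup over m of (inf of tail from m) = 17.64.
Step 3: Similarly sup of every tail = max of the period values = 24.58.
        limsup_n integral(f_n) = 24.58.
Step 4: Fatou's lemma: integral(liminf_n f_n) <= liminf_n integral(f_n) = 17.64.
        So the integral of the pointwise liminf is at most 17.64.


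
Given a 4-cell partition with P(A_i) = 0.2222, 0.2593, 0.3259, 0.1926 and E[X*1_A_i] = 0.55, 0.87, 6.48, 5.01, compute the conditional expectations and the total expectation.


For each cell A_i: E[X|A_i] = E[X*1_A_i] / P(A_i)
Step 1: E[X|A_1] = 0.55 / 0.2222 = 2.475248
Step 2: E[X|A_2] = 0.87 / 0.2593 = 3.355187
Step 3: E[X|A_3] = 6.48 / 0.3259 = 19.8834
Step 4: E[X|A_4] = 5.01 / 0.1926 = 26.012461
Verification: E[X] = sum E[X*1_A_i] = 0.55 + 0.87 + 6.48 + 5.01 = 12.91


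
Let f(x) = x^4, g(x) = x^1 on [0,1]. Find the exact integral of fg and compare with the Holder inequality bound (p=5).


Step 1: Exact integral of f*g = integral(x^5, 0, 1) = 1/6
     = 0.166667
Step 2: Holder bound with p=5, q=1.25:
  ||f||_p = (integral x^20 dx)^(1/5) = (1/21)^(1/5) = 0.543946
  ||g||_q = (integral x^1.25 dx)^(1/1.25) = (1/2.25)^(1/1.25) = 0.522702
Step 3: Holder bound = ||f||_p * ||g||_q = 0.543946 * 0.522702 = 0.284322
Verification: 0.166667 <= 0.284322 (Holder holds)


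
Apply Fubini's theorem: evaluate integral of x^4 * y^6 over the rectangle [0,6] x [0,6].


By Fubini's theorem, the double integral factors as a product of single integrals:
Step 1: integral_0^6 x^4 dx = [x^5/5] from 0 to 6
     = 6^5/5 = 1555.2
Step 2: integral_0^6 y^6 dy = [y^7/7] from 0 to 6
     = 6^7/7 = 39990.857143
Step 3: Double integral = 1555.2 * 39990.857143 = 6.219378e+07


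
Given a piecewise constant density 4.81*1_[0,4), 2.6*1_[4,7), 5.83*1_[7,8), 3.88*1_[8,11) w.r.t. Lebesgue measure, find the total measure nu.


Integrate each piece of the Radon-Nikodym derivative:
Step 1: integral_0^4 4.81 dx = 4.81*(4-0) = 4.81*4 = 19.24
Step 2: integral_4^7 2.6 dx = 2.6*(7-4) = 2.6*3 = 7.8
Step 3: integral_7^8 5.83 dx = 5.83*(8-7) = 5.83*1 = 5.83
Step 4: integral_8^11 3.88 dx = 3.88*(11-8) = 3.88*3 = 11.64
Total: 19.24 + 7.8 + 5.83 + 11.64 = 44.51


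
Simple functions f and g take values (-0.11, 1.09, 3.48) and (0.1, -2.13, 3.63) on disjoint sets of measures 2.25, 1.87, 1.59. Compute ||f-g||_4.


Step 1: Compute differences f_i - g_i:
  -0.11 - 0.1 = -0.21
  1.09 - -2.13 = 3.22
  3.48 - 3.63 = -0.15
Step 2: Compute |diff|^4 * measure for each set:
  |-0.21|^4 * 2.25 = 0.001945 * 2.25 = 0.004376
  |3.22|^4 * 1.87 = 107.503719 * 1.87 = 201.031954
  |-0.15|^4 * 1.59 = 5.062500e-04 * 1.59 = 8.049375e-04
Step 3: Sum = 201.037134
Step 4: ||f-g||_4 = (201.037134)^(1/4) = 3.765469


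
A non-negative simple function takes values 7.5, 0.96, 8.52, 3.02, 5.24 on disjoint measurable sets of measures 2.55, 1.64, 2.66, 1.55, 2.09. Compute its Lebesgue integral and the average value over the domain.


Step 1: Integral = sum(value_i * measure_i)
= 7.5*2.55 + 0.96*1.64 + 8.52*2.66 + 3.02*1.55 + 5.24*2.09
= 19.125 + 1.5744 + 22.6632 + 4.681 + 10.9516
= 58.9952
Step 2: Total measure of domain = 2.55 + 1.64 + 2.66 + 1.55 + 2.09 = 10.49
Step 3: Average value = 58.9952 / 10.49 = 5.623947


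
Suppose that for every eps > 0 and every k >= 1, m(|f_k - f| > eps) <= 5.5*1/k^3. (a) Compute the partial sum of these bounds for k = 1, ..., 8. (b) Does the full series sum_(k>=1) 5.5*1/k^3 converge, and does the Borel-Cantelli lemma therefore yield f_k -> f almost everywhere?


Step 1: List the terms 5.5*1/k^3 for k = 1 to 8:
  k=1: 5.5
  k=2: 0.6875
  k=3: 0.203704
  k=4: 0.085938
  k=5: 0.044
  k=6: 0.025463
  k=7: 0.016035
  k=8: 0.010742
Step 2: Partial sum = 5.5 + 0.6875 + 0.203704 + 0.085938 + 0.044 + 0.025463 + 0.016035 + 0.010742
     = 6.573381
Step 3: The full series sum_(k>=1) 5.5*1/k^3 converges (p-series with p = 3 > 1; a constant multiple of a convergent series converges).
Step 4: Fix eps > 0. Since sum_k m(|f_k - f| > eps) < infinity, the Borel-Cantelli lemma gives
        m(limsup_k {|f_k - f| > eps}) = 0, i.e. for a.e. x, |f_k(x) - f(x)| <= eps for all large k.
        Applying this with eps = 1/j for j = 1, 2, ... and intersecting the countably many full-measure sets,
        for a.e. x we get limsup_k |f_k(x) - f(x)| <= 1/j for every j, hence f_k -> f almost everywhere.
Conclusion: series converges; Borel-Cantelli yields f_k -> f a.e.


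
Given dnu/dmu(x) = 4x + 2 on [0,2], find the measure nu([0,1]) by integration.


nu(A) = integral_A (dnu/dmu) dmu = integral_0^1 (4x + 2) dx
Step 1: Antiderivative F(x) = (4/2)x^2 + 2x
Step 2: F(1) = (4/2)*1^2 + 2*1 = 2 + 2 = 4
Step 3: F(0) = (4/2)*0^2 + 2*0 = 0.0 + 0 = 0.0
Step 4: nu([0,1]) = F(1) - F(0) = 4 - 0.0 = 4


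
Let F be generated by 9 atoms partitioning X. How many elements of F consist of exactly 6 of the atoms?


Each element of F is a union of some subset of the 9 atoms.
Elements that are unions of exactly 6 atoms correspond to 6-element subsets of the 9 atoms.
Count = C(9, 6) = 9! / (6! * 3!) = 84.


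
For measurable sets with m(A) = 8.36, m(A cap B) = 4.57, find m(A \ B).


m(A \ B) = m(A) - m(A n B)
= 8.36 - 4.57
= 3.79


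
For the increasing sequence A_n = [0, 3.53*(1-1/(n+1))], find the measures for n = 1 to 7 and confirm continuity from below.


By continuity of measure from below: if A_n increases to A, then m(A_n) -> m(A).
Here A = [0, 3.53], so m(A) = 3.53
Step 1: a_1 = 3.53*(1 - 1/2) = 1.765, m(A_1) = 1.765
Step 2: a_2 = 3.53*(1 - 1/3) = 2.3533, m(A_2) = 2.3533
Step 3: a_3 = 3.53*(1 - 1/4) = 2.6475, m(A_3) = 2.6475
Step 4: a_4 = 3.53*(1 - 1/5) = 2.824, m(A_4) = 2.824
Step 5: a_5 = 3.53*(1 - 1/6) = 2.9417, m(A_5) = 2.9417
Step 6: a_6 = 3.53*(1 - 1/7) = 3.0257, m(A_6) = 3.0257
Step 7: a_7 = 3.53*(1 - 1/8) = 3.0887, m(A_7) = 3.0887
Limit: m(A_n) -> m([0,3.53]) = 3.53


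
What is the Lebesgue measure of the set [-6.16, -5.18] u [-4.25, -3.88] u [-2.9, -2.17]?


For pairwise disjoint intervals, m(union) = sum of lengths.
= (-5.18 - -6.16) + (-3.88 - -4.25) + (-2.17 - -2.9)
= 0.98 + 0.37 + 0.73
= 2.08


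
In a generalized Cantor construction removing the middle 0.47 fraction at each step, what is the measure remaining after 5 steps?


Step 1: At each step, fraction remaining = 1 - 0.47 = 0.53
Step 2: After 5 steps, measure = (0.53)^5
Step 3: Computing the power step by step:
  After step 1: 0.53
  After step 2: 0.2809
  After step 3: 0.148877
  After step 4: 0.078905
  After step 5: 0.04182
Result = 0.04182


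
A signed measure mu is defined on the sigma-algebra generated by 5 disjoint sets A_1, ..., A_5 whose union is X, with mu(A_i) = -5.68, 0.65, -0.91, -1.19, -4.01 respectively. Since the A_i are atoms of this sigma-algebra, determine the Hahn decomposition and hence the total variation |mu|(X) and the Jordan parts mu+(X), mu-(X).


Step 1: Every measurable set is a union of atoms (the cells / points), so a Hahn decomposition is
  obtained by grouping atoms by sign: P = union of atoms with mu > 0, N = union of the remaining atoms.
  Atoms in P (indices): 2;  atoms in N (indices): 1, 3, 4, 5
  Positive values: 0.65
  Negative values: -5.68, -0.91, -1.19, -4.01
Step 2: mu+(X) = mu(P) = sum of positive atom values = 0.65
Step 3: mu-(X) = -mu(N) = sum of |negative atom values| = 11.79
Step 4: |mu|(X) = mu+(X) + mu-(X) = 0.65 + 11.79 = 12.44


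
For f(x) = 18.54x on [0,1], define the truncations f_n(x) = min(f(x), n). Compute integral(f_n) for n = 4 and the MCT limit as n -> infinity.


f(x) = 18.54x on [0,1]; f_n(x) = min(18.54x, n). At n = 4:
Step 1: f(x) reaches 4 at x = 4/18.54 = 0.21575
Step 2: integral(f_4) = integral(18.54x, 0, 0.21575) + integral(4, 0.21575, 1)
       = 18.54*0.21575^2/2 + 4*(1 - 0.21575)
       = 0.431499 + 3.137001
       = 3.568501
Step 3: As n -> infinity, f_n increases to f, so by MCT integral(f_n) -> integral(f) = 18.54/2 = 9.27.
Convergence: integral(f_4) = 3.568501 -> 9.27 as n -> infinity


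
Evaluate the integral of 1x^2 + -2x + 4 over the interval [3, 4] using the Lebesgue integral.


The Lebesgue integral of a Riemann-integrable function agrees with the Riemann integral.
Antiderivative F(x) = (1/3)x^3 + (-2/2)x^2 + 4x
F(4) = (1/3)*4^3 + (-2/2)*4^2 + 4*4
     = (1/3)*64 + (-2/2)*16 + 4*4
     = 21.333333 + -16 + 16
     = 21.333333
F(3) = 12
Integral = F(4) - F(3) = 21.333333 - 12 = 9.333333


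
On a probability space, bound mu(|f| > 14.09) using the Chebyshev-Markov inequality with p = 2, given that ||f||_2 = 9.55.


Chebyshev/Markov inequality: mu(|f| > eps) <= (||f||_p / eps)^p
Step 1: ||f||_2 / eps = 9.55 / 14.09 = 0.677786
Step 2: Raise to power p = 2:
  (0.677786)^2 = 0.459393
Step 3: Therefore mu(|f| > 14.09) <= 0.459393


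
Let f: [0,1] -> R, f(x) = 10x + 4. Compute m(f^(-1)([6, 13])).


f^(-1)([6, 13]) = {x : 6 <= 10x + 4 <= 13}
Solving: (6 - 4)/10 <= x <= (13 - 4)/10
= [0.2, 0.9]
Intersecting with [0,1]: [0.2, 0.9]
Measure = 0.9 - 0.2 = 0.7


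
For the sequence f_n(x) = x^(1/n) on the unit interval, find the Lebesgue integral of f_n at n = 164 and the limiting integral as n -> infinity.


At n = 164: f_164(x) = x^(1/164).
Step 1: integral(x^(1/164), 0, 1) = [x^(1/164+1) / (1/164+1)] from 0 to 1
     = 1 / (1/164 + 1) = 1 / ((164+1)/164) = 164/(164+1)
     = 164/165 = 0.993939
Step 2: As n -> infinity, f_n(x) = x^(1/n) -> 1 for x in (0,1], and f_n is increasing in n.
By MCT, lim_n integral(f_n) = integral(lim_n f_n) = integral(1, 0, 1) = 1.
Step 3: Verify convergence: 164/165 = 0.993939 -> 1


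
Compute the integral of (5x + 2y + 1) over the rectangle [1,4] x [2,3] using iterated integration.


By Fubini, integrate in x first, then y.
Step 1: Fix y, integrate over x in [1,4]:
  integral(5x + 2y + 1, x=1..4)
  = 5*(4^2 - 1^2)/2 + (2y + 1)*(4 - 1)
  = 37.5 + (2y + 1)*3
  = 37.5 + 6y + 3
  = 40.5 + 6y
Step 2: Integrate over y in [2,3]:
  integral(40.5 + 6y, y=2..3)
  = 40.5*1 + 6*(3^2 - 2^2)/2
  = 40.5 + 15
  = 55.5


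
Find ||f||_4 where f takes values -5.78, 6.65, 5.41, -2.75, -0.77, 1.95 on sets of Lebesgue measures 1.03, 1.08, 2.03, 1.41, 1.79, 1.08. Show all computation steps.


Step 1: Compute |f_i|^4 for each value:
  |-5.78|^4 = 1116.121191
  |6.65|^4 = 1955.629506
  |5.41|^4 = 856.621678
  |-2.75|^4 = 57.191406
  |-0.77|^4 = 0.35153
  |1.95|^4 = 14.459006
Step 2: Multiply by measures and sum:
  1116.121191 * 1.03 = 1149.604826
  1955.629506 * 1.08 = 2112.079867
  856.621678 * 2.03 = 1738.942006
  57.191406 * 1.41 = 80.639883
  0.35153 * 1.79 = 0.629239
  14.459006 * 1.08 = 15.615727
Sum = 1149.604826 + 2112.079867 + 1738.942006 + 80.639883 + 0.629239 + 15.615727 = 5097.511548
Step 3: Take the p-th root:
||f||_4 = (5097.511548)^(1/4) = 8.449666


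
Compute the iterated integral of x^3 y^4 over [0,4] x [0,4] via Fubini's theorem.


By Fubini's theorem, the double integral factors as a product of single integrals:
Step 1: integral_0^4 x^3 dx = [x^4/4] from 0 to 4
     = 4^4/4 = 64
Step 2: integral_0^4 y^4 dy = [y^5/5] from 0 to 4
     = 4^5/5 = 204.8
Step 3: Double integral = 64 * 204.8 = 13107.2


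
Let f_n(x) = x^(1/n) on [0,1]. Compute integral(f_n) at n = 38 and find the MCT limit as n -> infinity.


At n = 38: f_38(x) = x^(1/38).
Step 1: integral(x^(1/38), 0, 1) = [x^(1/38+1) / (1/38+1)] from 0 to 1
     = 1 / (1/38 + 1) = 1 / ((38+1)/38) = 38/(38+1)
     = 38/39 = 0.974359
Step 2: As n -> infinity, f_n(x) = x^(1/n) -> 1 for x in (0,1], and f_n is increasing in n.
By MCT, lim_n integral(f_n) = integral(lim_n f_n) = integral(1, 0, 1) = 1.
Step 3: Verify convergence: 38/39 = 0.974359 -> 1


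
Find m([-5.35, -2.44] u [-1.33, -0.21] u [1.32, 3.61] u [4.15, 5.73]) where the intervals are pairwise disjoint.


For pairwise disjoint intervals, m(union) = sum of lengths.
= (-2.44 - -5.35) + (-0.21 - -1.33) + (3.61 - 1.32) + (5.73 - 4.15)
= 2.91 + 1.12 + 2.29 + 1.58
= 7.9


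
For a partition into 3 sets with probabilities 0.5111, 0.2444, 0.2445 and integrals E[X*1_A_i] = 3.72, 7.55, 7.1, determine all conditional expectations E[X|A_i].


For each cell A_i: E[X|A_i] = E[X*1_A_i] / P(A_i)
Step 1: E[X|A_1] = 3.72 / 0.5111 = 7.278419
Step 2: E[X|A_2] = 7.55 / 0.2444 = 30.89198
Step 3: E[X|A_3] = 7.1 / 0.2445 = 29.038855
Verification: E[X] = sum E[X*1_A_i] = 3.72 + 7.55 + 7.1 = 18.37


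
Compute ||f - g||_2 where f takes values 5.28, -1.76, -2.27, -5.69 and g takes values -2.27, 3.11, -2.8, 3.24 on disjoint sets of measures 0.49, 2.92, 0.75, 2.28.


Step 1: Compute differences f_i - g_i:
  5.28 - -2.27 = 7.55
  -1.76 - 3.11 = -4.87
  -2.27 - -2.8 = 0.53
  -5.69 - 3.24 = -8.93
Step 2: Compute |diff|^2 * measure for each set:
  |7.55|^2 * 0.49 = 57.0025 * 0.49 = 27.931225
  |-4.87|^2 * 2.92 = 23.7169 * 2.92 = 69.253348
  |0.53|^2 * 0.75 = 0.2809 * 0.75 = 0.210675
  |-8.93|^2 * 2.28 = 79.7449 * 2.28 = 181.818372
Step 3: Sum = 279.21362
Step 4: ||f-g||_2 = (279.21362)^(1/2) = 16.709686


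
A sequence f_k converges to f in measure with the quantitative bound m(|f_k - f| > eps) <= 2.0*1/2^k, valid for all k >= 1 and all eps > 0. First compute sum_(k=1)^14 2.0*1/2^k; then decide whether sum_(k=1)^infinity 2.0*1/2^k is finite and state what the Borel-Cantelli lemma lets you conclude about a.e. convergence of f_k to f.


Step 1: List the terms 2.0*1/2^k for k = 1 to 14:
  k=1: 1
  k=2: 0.5
  k=3: 0.25
  k=4: 0.125
  k=5: 0.0625
  k=6: 0.03125
  k=7: 0.015625
  k=8: 0.007812
  k=9: 0.003906
  k=10: 0.001953
  k=11: 9.765625e-04
  k=12: 4.882812e-04
  k=13: 2.441406e-04
  k=14: 1.220703e-04
Step 2: Partial sum = 1 + 0.5 + 0.25 + 0.125 + 0.0625 + 0.03125 + 0.015625 + 0.007812 + 0.003906 + 0.001953 + 9.765625e-04 + 4.882812e-04 + 2.441406e-04 + 1.220703e-04
     = 1.999878
Step 3: The full series sum_(k>=1) 2.0*1/2^k converges (geometric series with ratio 1/2 < 1; a constant multiple of a convergent series converges).
Step 4: Fix eps > 0. Since sum_k m(|f_k - f| > eps) < infinity, the Borel-Cantelli lemma gives
        m(limsup_k {|f_k - f| > eps}) = 0, i.e. for a.e. x, |f_k(x) - f(x)| <= eps for all large k.
        Applying this with eps = 1/j for j = 1, 2, ... and intersecting the countably many full-measure sets,
        for a.e. x we get limsup_k |f_k(x) - f(x)| <= 1/j for every j, hence f_k -> f almost everywhere.
Conclusion: series converges; Borel-Cantelli yields f_k -> f a.e.


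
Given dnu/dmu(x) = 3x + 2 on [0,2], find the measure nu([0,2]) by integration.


nu(A) = integral_A (dnu/dmu) dmu = integral_0^2 (3x + 2) dx
Step 1: Antiderivative F(x) = (3/2)x^2 + 2x
Step 2: F(2) = (3/2)*2^2 + 2*2 = 6 + 4 = 10
Step 3: F(0) = (3/2)*0^2 + 2*0 = 0.0 + 0 = 0.0
Step 4: nu([0,2]) = F(2) - F(0) = 10 - 0.0 = 10


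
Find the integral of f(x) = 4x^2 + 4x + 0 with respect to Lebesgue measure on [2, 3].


The Lebesgue integral of a Riemann-integrable function agrees with the Riemann integral.
Antiderivative F(x) = (4/3)x^3 + (4/2)x^2 + 0x
F(3) = (4/3)*3^3 + (4/2)*3^2 + 0*3
     = (4/3)*27 + (4/2)*9 + 0*3
     = 36 + 18 + 0
     = 54
F(2) = 18.666667
Integral = F(3) - F(2) = 54 - 18.666667 = 35.333333


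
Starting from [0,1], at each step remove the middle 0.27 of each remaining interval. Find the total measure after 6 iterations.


Step 1: At each step, fraction remaining = 1 - 0.27 = 0.73
Step 2: After 6 steps, measure = (0.73)^6
Step 3: Computing the power step by step:
  After step 1: 0.73
  After step 2: 0.5329
  After step 3: 0.389017
  After step 4: 0.283982
  After step 5: 0.207307
  ...
Result = 0.151334


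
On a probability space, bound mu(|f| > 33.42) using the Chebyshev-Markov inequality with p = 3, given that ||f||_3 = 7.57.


Chebyshev/Markov inequality: mu(|f| > eps) <= (||f||_p / eps)^p
Step 1: ||f||_3 / eps = 7.57 / 33.42 = 0.226511
Step 2: Raise to power p = 3:
  (0.226511)^3 = 0.011622
Step 3: Therefore mu(|f| > 33.42) <= 0.011622


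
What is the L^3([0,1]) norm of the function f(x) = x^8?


Step 1: ||f||_3 = (integral_0^1 |x^8|^3 dx)^(1/3)
     = (integral_0^1 x^24 dx)^(1/3)
Step 2: integral_0^1 x^24 dx = [x^25/(25)] from 0 to 1 = 1^25/25
     = 1/25 = 0.04
Step 3: ||f||_3 = (0.04)^(1/3) = 0.341995


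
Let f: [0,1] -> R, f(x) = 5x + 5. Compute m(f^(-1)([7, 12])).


f^(-1)([7, 12]) = {x : 7 <= 5x + 5 <= 12}
Solving: (7 - 5)/5 <= x <= (12 - 5)/5
= [0.4, 1.4]
Intersecting with [0,1]: [0.4, 1]
Measure = 1 - 0.4 = 0.6


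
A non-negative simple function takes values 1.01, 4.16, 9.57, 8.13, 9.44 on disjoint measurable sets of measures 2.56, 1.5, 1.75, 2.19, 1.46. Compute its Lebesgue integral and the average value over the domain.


Step 1: Integral = sum(value_i * measure_i)
= 1.01*2.56 + 4.16*1.5 + 9.57*1.75 + 8.13*2.19 + 9.44*1.46
= 2.5856 + 6.24 + 16.7475 + 17.8047 + 13.7824
= 57.1602
Step 2: Total measure of domain = 2.56 + 1.5 + 1.75 + 2.19 + 1.46 = 9.46
Step 3: Average value = 57.1602 / 9.46 = 6.042304


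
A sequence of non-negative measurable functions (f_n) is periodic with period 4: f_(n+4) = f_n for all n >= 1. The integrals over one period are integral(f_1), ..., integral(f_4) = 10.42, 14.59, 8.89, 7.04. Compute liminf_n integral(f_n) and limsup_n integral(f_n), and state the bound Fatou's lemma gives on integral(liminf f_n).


The sequence (integral(f_n)) is periodic with period 4, repeating the values 10.42, 14.59, 8.89, 7.04 indefinitely.
Step 1: For a periodic sequence, every tail (a_m, a_(m+1), ...) contains all 4 period values infinitely often.
Step 2: Hence inf of every tail = min of the period values = min(10.42, 14.59, 8.89, 7.04) = 7.04.
        liminf_n integral(f_n) = sup over m of (inf of tail from m) = 7.04.
Step 3: Similarly sup of every tail = max of the period values = 14.59.
        limsup_n integral(f_n) = 14.59.
Step 4: Fatou's lemma: integral(liminf_n f_n) <= liminf_n integral(f_n) = 7.04.
        So the integral of the pointwise liminf is at most 7.04.


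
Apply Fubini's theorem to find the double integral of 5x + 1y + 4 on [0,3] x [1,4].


By Fubini, integrate in x first, then y.
Step 1: Fix y, integrate over x in [0,3]:
  integral(5x + 1y + 4, x=0..3)
  = 5*(3^2 - 0^2)/2 + (1y + 4)*(3 - 0)
  = 22.5 + (1y + 4)*3
  = 22.5 + 3y + 12
  = 34.5 + 3y
Step 2: Integrate over y in [1,4]:
  integral(34.5 + 3y, y=1..4)
  = 34.5*3 + 3*(4^2 - 1^2)/2
  = 103.5 + 22.5
  = 126


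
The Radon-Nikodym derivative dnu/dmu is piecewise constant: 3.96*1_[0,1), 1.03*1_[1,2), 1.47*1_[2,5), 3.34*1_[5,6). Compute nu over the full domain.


Integrate each piece of the Radon-Nikodym derivative:
Step 1: integral_0^1 3.96 dx = 3.96*(1-0) = 3.96*1 = 3.96
Step 2: integral_1^2 1.03 dx = 1.03*(2-1) = 1.03*1 = 1.03
Step 3: integral_2^5 1.47 dx = 1.47*(5-2) = 1.47*3 = 4.41
Step 4: integral_5^6 3.34 dx = 3.34*(6-5) = 3.34*1 = 3.34
Total: 3.96 + 1.03 + 4.41 + 3.34 = 12.74


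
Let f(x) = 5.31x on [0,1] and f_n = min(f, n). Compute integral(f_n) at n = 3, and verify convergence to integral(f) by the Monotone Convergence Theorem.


f(x) = 5.31x on [0,1]; f_n(x) = min(5.31x, n). At n = 3:
Step 1: f(x) reaches 3 at x = 3/5.31 = 0.564972
Step 2: integral(f_3) = integral(5.31x, 0, 0.564972) + integral(3, 0.564972, 1)
       = 5.31*0.564972^2/2 + 3*(1 - 0.564972)
       = 0.847458 + 1.305085
       = 2.152542
Step 3: As n -> infinity, f_n increases to f, so by MCT integral(f_n) -> integral(f) = 5.31/2 = 2.655.
Convergence: integral(f_3) = 2.152542 -> 2.655 as n -> infinity


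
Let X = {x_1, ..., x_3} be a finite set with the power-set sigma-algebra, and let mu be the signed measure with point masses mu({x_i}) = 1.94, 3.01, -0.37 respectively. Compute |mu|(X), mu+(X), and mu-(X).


Step 1: Every measurable set is a union of atoms (the cells / points), so a Hahn decomposition is
  obtained by grouping atoms by sign: P = union of atoms with mu > 0, N = union of the remaining atoms.
  Atoms in P (indices): 1, 2;  atoms in N (indices): 3
  Positive values: 1.94, 3.01
  Negative values: -0.37
Step 2: mu+(X) = mu(P) = sum of positive atom values = 4.95
Step 3: mu-(X) = -mu(N) = sum of |negative atom values| = 0.37
Step 4: |mu|(X) = mu+(X) + mu-(X) = 4.95 + 0.37 = 5.32


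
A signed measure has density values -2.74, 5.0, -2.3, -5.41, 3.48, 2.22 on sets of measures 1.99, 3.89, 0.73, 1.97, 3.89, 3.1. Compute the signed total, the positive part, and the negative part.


Step 1: Compute signed measure on each set:
  Set 1: -2.74 * 1.99 = -5.4526
  Set 2: 5.0 * 3.89 = 19.45
  Set 3: -2.3 * 0.73 = -1.679
  Set 4: -5.41 * 1.97 = -10.6577
  Set 5: 3.48 * 3.89 = 13.5372
  Set 6: 2.22 * 3.1 = 6.882
Step 2: Total signed measure = (-5.4526) + (19.45) + (-1.679) + (-10.6577) + (13.5372) + (6.882)
     = 22.0799
Step 3: Positive part mu+(X) = sum of positive contributions = 39.8692
Step 4: Negative part mu-(X) = |sum of negative contributions| = 17.7893


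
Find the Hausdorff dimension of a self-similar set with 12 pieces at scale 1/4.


For a self-similar set with N copies scaled by 1/r:
dim_H = log(N)/log(r) = log(12)/log(4)
= 2.484907/1.386294
= 1.792481


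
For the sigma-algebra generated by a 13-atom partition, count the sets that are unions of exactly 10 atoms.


Each element of F is a union of some subset of the 13 atoms.
Elements that are unions of exactly 10 atoms correspond to 10-element subsets of the 13 atoms.
Count = C(13, 10) = 13! / (10! * 3!) = 286.


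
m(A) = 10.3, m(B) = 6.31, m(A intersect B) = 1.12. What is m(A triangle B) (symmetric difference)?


m(A Delta B) = m(A) + m(B) - 2*m(A n B)
= 10.3 + 6.31 - 2*1.12
= 10.3 + 6.31 - 2.24
= 14.37


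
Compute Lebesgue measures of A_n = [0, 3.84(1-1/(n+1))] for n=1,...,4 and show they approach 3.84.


By continuity of measure from below: if A_n increases to A, then m(A_n) -> m(A).
Here A = [0, 3.84], so m(A) = 3.84
Step 1: a_1 = 3.84*(1 - 1/2) = 1.92, m(A_1) = 1.92
Step 2: a_2 = 3.84*(1 - 1/3) = 2.56, m(A_2) = 2.56
Step 3: a_3 = 3.84*(1 - 1/4) = 2.88, m(A_3) = 2.88
Step 4: a_4 = 3.84*(1 - 1/5) = 3.072, m(A_4) = 3.072
Limit: m(A_n) -> m([0,3.84]) = 3.84


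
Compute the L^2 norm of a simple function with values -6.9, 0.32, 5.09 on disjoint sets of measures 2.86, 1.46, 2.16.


Step 1: Compute |f_i|^2 for each value:
  |-6.9|^2 = 47.61
  |0.32|^2 = 0.1024
  |5.09|^2 = 25.9081
Step 2: Multiply by measures and sum:
  47.61 * 2.86 = 136.1646
  0.1024 * 1.46 = 0.149504
  25.9081 * 2.16 = 55.961496
Sum = 136.1646 + 0.149504 + 55.961496 = 192.2756
Step 3: Take the p-th root:
||f||_2 = (192.2756)^(1/2) = 13.866348


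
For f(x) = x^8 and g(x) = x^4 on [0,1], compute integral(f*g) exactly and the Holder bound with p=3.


Step 1: Exact integral of f*g = integral(x^12, 0, 1) = 1/13
     = 0.076923
Step 2: Holder bound with p=3, q=1.5:
  ||f||_p = (integral x^24 dx)^(1/3) = (1/25)^(1/3) = 0.341995
  ||g||_q = (integral x^6 dx)^(1/1.5) = (1/7)^(1/1.5) = 0.273276
Step 3: Holder bound = ||f||_p * ||g||_q = 0.341995 * 0.273276 = 0.093459
Verification: 0.076923 <= 0.093459 (Holder holds)


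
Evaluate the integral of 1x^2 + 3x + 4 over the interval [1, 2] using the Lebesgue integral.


The Lebesgue integral of a Riemann-integrable function agrees with the Riemann integral.
Antiderivative F(x) = (1/3)x^3 + (3/2)x^2 + 4x
F(2) = (1/3)*2^3 + (3/2)*2^2 + 4*2
     = (1/3)*8 + (3/2)*4 + 4*2
     = 2.666667 + 6 + 8
     = 16.666667
F(1) = 5.833333
Integral = F(2) - F(1) = 16.666667 - 5.833333 = 10.833333


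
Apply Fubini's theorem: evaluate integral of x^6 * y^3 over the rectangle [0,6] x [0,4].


By Fubini's theorem, the double integral factors as a product of single integrals:
Step 1: integral_0^6 x^6 dx = [x^7/7] from 0 to 6
     = 6^7/7 = 39990.857143
Step 2: integral_0^4 y^3 dy = [y^4/4] from 0 to 4
     = 4^4/4 = 64
Step 3: Double integral = 39990.857143 * 64 = 2.559415e+06


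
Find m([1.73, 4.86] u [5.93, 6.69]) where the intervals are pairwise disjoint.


For pairwise disjoint intervals, m(union) = sum of lengths.
= (4.86 - 1.73) + (6.69 - 5.93)
= 3.13 + 0.76
= 3.89


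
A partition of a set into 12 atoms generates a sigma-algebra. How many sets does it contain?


Each element of the sigma-algebra is a union of some subset of the 12 atoms.
The number of such subsets is 2^12 = 4096.


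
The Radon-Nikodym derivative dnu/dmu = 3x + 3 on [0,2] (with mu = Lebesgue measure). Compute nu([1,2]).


nu(A) = integral_A (dnu/dmu) dmu = integral_1^2 (3x + 3) dx
Step 1: Antiderivative F(x) = (3/2)x^2 + 3x
Step 2: F(2) = (3/2)*2^2 + 3*2 = 6 + 6 = 12
Step 3: F(1) = (3/2)*1^2 + 3*1 = 1.5 + 3 = 4.5
Step 4: nu([1,2]) = F(2) - F(1) = 12 - 4.5 = 7.5


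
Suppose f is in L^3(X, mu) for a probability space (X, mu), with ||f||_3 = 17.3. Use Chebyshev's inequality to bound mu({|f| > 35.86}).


Chebyshev/Markov inequality: mu(|f| > eps) <= (||f||_p / eps)^p
Step 1: ||f||_3 / eps = 17.3 / 35.86 = 0.482432
Step 2: Raise to power p = 3:
  (0.482432)^3 = 0.112281
Step 3: Therefore mu(|f| > 35.86) <= 0.112281


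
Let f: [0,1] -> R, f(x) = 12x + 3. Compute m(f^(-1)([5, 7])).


f^(-1)([5, 7]) = {x : 5 <= 12x + 3 <= 7}
Solving: (5 - 3)/12 <= x <= (7 - 3)/12
= [0.166667, 0.333333]
Intersecting with [0,1]: [0.166667, 0.333333]
Measure = 0.333333 - 0.166667 = 0.166667


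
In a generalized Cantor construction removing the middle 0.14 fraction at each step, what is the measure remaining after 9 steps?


Step 1: At each step, fraction remaining = 1 - 0.14 = 0.86
Step 2: After 9 steps, measure = (0.86)^9
Result = 0.257327


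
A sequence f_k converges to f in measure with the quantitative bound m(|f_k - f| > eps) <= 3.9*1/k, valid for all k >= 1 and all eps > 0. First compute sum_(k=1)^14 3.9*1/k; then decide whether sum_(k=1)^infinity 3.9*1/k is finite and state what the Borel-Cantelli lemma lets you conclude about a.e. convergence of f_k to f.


Step 1: List the terms 3.9*1/k for k = 1 to 14:
  k=1: 3.9
  k=2: 1.95
  k=3: 1.3
  k=4: 0.975
  k=5: 0.78
  k=6: 0.65
  k=7: 0.557143
  k=8: 0.4875
  k=9: 0.433333
  k=10: 0.39
  k=11: 0.354545
  k=12: 0.325
  k=13: 0.3
  k=14: 0.278571
Step 2: Partial sum = 3.9 + 1.95 + 1.3 + 0.975 + 0.78 + 0.65 + 0.557143 + 0.4875 + 0.433333 + 0.39 + 0.354545 + 0.325 + 0.3 + 0.278571
     = 12.681093
Step 3: The full series sum_(k>=1) 3.9*1/k diverges (harmonic series, p = 1; a nonzero constant multiple of a divergent series diverges).
Step 4: The (first) Borel-Cantelli lemma requires a summable sequence of measures, so it does not apply here;
        from this bound alone no conclusion about a.e. convergence can be drawn (convergence in measure still
        gives an a.e.-convergent subsequence, but not a.e. convergence of the whole sequence).
Conclusion: series diverges; Borel-Cantelli is inconclusive about a.e. convergence of f_k.


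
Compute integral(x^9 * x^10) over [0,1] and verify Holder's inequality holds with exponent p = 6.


Step 1: Exact integral of f*g = integral(x^19, 0, 1) = 1/20
     = 0.05
Step 2: Holder bound with p=6, q=1.2:
  ||f||_p = (integral x^54 dx)^(1/6) = (1/55)^(1/6) = 0.51279
  ||g||_q = (integral x^12 dx)^(1/1.2) = (1/13)^(1/1.2) = 0.117954
Step 3: Holder bound = ||f||_p * ||g||_q = 0.51279 * 0.117954 = 0.060486
Verification: 0.05 <= 0.060486 (Holder holds)


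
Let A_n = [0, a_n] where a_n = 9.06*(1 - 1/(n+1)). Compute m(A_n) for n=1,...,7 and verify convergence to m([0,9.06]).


By continuity of measure from below: if A_n increases to A, then m(A_n) -> m(A).
Here A = [0, 9.06], so m(A) = 9.06
Step 1: a_1 = 9.06*(1 - 1/2) = 4.53, m(A_1) = 4.53
Step 2: a_2 = 9.06*(1 - 1/3) = 6.04, m(A_2) = 6.04
Step 3: a_3 = 9.06*(1 - 1/4) = 6.795, m(A_3) = 6.795
Step 4: a_4 = 9.06*(1 - 1/5) = 7.248, m(A_4) = 7.248
Step 5: a_5 = 9.06*(1 - 1/6) = 7.55, m(A_5) = 7.55
Step 6: a_6 = 9.06*(1 - 1/7) = 7.7657, m(A_6) = 7.7657
Step 7: a_7 = 9.06*(1 - 1/8) = 7.9275, m(A_7) = 7.9275
Limit: m(A_n) -> m([0,9.06]) = 9.06


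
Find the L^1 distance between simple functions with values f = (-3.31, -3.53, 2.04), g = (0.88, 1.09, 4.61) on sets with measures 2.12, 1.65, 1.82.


Step 1: Compute differences f_i - g_i:
  -3.31 - 0.88 = -4.19
  -3.53 - 1.09 = -4.62
  2.04 - 4.61 = -2.57
Step 2: Compute |diff|^1 * measure for each set:
  |-4.19|^1 * 2.12 = 4.19 * 2.12 = 8.8828
  |-4.62|^1 * 1.65 = 4.62 * 1.65 = 7.623
  |-2.57|^1 * 1.82 = 2.57 * 1.82 = 4.6774
Step 3: Sum = 21.1832
Step 4: ||f-g||_1 = (21.1832)^(1/1) = 21.1832


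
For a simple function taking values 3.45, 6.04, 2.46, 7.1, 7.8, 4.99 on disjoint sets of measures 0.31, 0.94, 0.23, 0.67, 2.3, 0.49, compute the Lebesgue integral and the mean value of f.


Step 1: Integral = sum(value_i * measure_i)
= 3.45*0.31 + 6.04*0.94 + 2.46*0.23 + 7.1*0.67 + 7.8*2.3 + 4.99*0.49
= 1.0695 + 5.6776 + 0.5658 + 4.757 + 17.94 + 2.4451
= 32.455
Step 2: Total measure of domain = 0.31 + 0.94 + 0.23 + 0.67 + 2.3 + 0.49 = 4.94
Step 3: Average value = 32.455 / 4.94 = 6.569838


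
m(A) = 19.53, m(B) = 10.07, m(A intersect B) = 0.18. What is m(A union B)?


By inclusion-exclusion: m(A u B) = m(A) + m(B) - m(A n B)
= 19.53 + 10.07 - 0.18
= 29.42
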